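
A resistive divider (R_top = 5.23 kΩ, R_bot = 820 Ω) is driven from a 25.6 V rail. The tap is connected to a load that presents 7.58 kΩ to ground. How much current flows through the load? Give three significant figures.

R_bot‖R_L = 740.0 Ω; V_out = 25.6 × 740.0/5970 = 3.173 V.
I_L = V_out / R_L = 3.173 / 7.58 kΩ = 0.419 mA.

I_L ≈ 0.419 mA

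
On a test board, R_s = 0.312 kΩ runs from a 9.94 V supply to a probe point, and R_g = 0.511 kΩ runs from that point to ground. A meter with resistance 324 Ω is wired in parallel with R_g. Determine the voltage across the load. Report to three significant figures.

The load sits in parallel with R_g: R_g‖R_L = (511 × 324) / (511 + 324) = 198.3 Ω.
V_out = 9.94 × 198.3 / (312 + 198.3) = 9.94 × 198.3/510.3 = 3.86 V.

V_out ≈ 3.86 V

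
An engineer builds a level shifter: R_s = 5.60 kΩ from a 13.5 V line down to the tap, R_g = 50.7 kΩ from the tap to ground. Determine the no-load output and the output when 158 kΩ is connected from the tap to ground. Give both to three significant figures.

Unloaded: 12.2 V; loaded: 11.8 V

Open-circuit: V = 13.5 × 50.7/(5.60 + 50.7) = 12.2 V.
With the load, R_g becomes R_g‖R_L = 38.38 kΩ, so V = 13.5 × 38.38/43.98 = 11.8 V.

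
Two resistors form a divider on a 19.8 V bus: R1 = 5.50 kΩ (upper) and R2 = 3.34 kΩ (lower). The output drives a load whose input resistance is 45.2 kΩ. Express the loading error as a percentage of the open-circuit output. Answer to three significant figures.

The divider's output (Thévenin) resistance is R1‖R2 = 2.078 kΩ.
Fractional drop under load = R_th/(R_th + R_L) = 2.078 / (2.078 + 45.2) = 0.04395.
So the output falls by 4.40 %.

4.40 %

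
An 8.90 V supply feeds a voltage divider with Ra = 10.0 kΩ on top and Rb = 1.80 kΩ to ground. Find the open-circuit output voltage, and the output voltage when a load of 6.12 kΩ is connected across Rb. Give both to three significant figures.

Open-circuit: V = 8.90 × 1.80/(10.0 + 1.80) = 1.36 V.
With the load, Rb becomes Rb‖R_L = 1.391 kΩ, so V = 8.90 × 1.391/11.39 = 1.09 V.

Unloaded: 1.36 V; loaded: 1.09 V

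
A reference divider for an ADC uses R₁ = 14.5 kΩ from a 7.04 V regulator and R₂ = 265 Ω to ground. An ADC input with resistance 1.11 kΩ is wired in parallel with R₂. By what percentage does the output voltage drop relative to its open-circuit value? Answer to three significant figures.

19.0 %

The divider's output (Thévenin) resistance is R₁‖R₂ = 260.2 Ω.
Fractional drop under load = R_th/(R_th + R_L) = 260.2 / (260.2 + 1110) = 0.1899.
So the output falls by 19.0 %.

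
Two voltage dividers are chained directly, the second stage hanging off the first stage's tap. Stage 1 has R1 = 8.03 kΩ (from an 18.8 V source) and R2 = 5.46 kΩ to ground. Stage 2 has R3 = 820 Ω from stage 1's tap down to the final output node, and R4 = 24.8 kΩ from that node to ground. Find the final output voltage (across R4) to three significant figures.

V_out ≈ 6.54 V

Stage 2 presents R3+R4 = 25620 Ω as a load on stage 1's tap.
Stage 1's lower leg becomes R2‖(R3+R4) = 4501 Ω, so V_mid = 18.8 × 4501/12530 = 6.753 V.
Stage 2 is itself unloaded: V_out = V_mid × R4/(R3+R4) = 6.753 × 24800/25620 = 6.54 V.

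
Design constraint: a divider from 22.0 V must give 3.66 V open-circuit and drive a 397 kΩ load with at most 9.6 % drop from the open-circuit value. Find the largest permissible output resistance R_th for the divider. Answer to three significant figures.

Loading drop = R_th/(R_th + R_L) ≤ 0.0960, so R_th ≤ R_L · ε/(1−ε) = 397 kΩ × 0.0960/0.9040 = 42.2 kΩ.
(Any R1, R2 with R2/(R1+R2) = 0.166 and R1‖R2 ≤ 42.2 kΩ will meet the spec.)

R_th ≤ 42.2 kΩ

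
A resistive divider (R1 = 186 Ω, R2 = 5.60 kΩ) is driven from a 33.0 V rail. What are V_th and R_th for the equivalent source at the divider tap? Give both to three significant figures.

V_th is the open-circuit tap voltage: 33.0 × 5600/(186 + 5600) = 31.9 V.
With the supply zeroed, R1 and R2 appear in parallel from the tap: R_th = R1‖R2 = (186 × 5600)/5786 = 180 Ω.

V_th = 31.9 V, R_th = 180 Ω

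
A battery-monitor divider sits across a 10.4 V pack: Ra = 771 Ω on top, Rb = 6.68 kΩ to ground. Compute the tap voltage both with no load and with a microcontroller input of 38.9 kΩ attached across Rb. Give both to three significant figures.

Open-circuit: V = 10.4 × 6680/(771 + 6680) = 9.32 V.
With the load, Rb becomes Rb‖R_L = 5701 Ω, so V = 10.4 × 5701/6472 = 9.16 V.

Unloaded: 9.32 V; loaded: 9.16 V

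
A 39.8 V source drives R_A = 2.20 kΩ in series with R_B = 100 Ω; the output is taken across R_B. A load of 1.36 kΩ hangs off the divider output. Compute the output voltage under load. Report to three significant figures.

V_out ≈ 1.62 V

The load sits in parallel with R_B: R_B‖R_L = (100 × 1360) / (100 + 1360) = 93.15 Ω.
V_out = 39.8 × 93.15 / (2200 + 93.15) = 39.8 × 93.15/2293 = 1.62 V.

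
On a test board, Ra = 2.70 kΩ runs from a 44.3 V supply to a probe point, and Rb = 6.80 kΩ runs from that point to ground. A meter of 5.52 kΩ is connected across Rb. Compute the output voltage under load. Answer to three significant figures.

V_out ≈ 23.5 V

The load sits in parallel with Rb: Rb‖R_L = (6.80 × 5.52) / (6.80 + 5.52) = 3.047 kΩ.
V_out = 44.3 × 3.047 / (2.70 + 3.047) = 44.3 × 3.047/5.747 = 23.5 V.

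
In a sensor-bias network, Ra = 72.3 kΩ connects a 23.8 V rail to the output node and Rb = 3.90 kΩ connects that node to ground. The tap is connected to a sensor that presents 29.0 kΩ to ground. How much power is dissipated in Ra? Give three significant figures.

Total resistance from the source is Ra + (Rb‖R_L) = 75.74 kΩ, so I = 23.8/75.74 kΩ = 0.3142 mA.
P = I²·Ra = (0.3142 mA)² × 72.3 kΩ = 7.14 mW.

P ≈ 7.14 mW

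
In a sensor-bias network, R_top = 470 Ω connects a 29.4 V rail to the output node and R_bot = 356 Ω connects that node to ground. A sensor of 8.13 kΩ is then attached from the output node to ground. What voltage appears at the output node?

The load sits in parallel with R_bot: R_bot‖R_L = (356 × 8130) / (356 + 8130) = 341.1 Ω.
V_out = 29.4 × 341.1 / (470 + 341.1) = 29.4 × 341.1/811.1 = 12.4 V.
(Unloaded it would have been 12.7 V.)

V_out ≈ 12.4 V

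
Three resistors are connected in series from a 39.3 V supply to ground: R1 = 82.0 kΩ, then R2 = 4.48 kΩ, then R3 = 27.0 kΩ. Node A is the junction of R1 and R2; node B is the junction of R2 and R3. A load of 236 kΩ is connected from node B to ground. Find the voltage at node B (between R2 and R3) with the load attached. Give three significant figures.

At node B, R3 is in parallel with the load: R3‖R_L = 24.23 kΩ.
Below node A the resistance is R2 + (R3‖R_L) = 28.71 kΩ, so V_A = 39.3 × 28.71/110.7 = 10.19 V.
Then V_B = V_A × (R3‖R_L)/(R2 + R3‖R_L) = 10.19 × 24.23/28.71 = 8.60 V.

V ≈ 8.60 V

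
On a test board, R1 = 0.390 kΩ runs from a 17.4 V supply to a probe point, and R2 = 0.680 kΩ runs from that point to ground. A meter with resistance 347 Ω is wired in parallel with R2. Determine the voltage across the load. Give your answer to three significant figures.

The load sits in parallel with R2: R2‖R_L = (680 × 347) / (680 + 347) = 229.8 Ω.
V_out = 17.4 × 229.8 / (390 + 229.8) = 17.4 × 229.8/619.8 = 6.45 V.

V_out ≈ 6.45 V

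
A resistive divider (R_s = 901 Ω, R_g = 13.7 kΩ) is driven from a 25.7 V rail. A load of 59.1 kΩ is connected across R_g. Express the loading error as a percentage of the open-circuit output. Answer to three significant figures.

1.41 %

The divider's output (Thévenin) resistance is R_s‖R_g = 845.4 Ω.
Fractional drop under load = R_th/(R_th + R_L) = 845.4 / (845.4 + 59100) = 0.01410.
So the output falls by 1.41 %.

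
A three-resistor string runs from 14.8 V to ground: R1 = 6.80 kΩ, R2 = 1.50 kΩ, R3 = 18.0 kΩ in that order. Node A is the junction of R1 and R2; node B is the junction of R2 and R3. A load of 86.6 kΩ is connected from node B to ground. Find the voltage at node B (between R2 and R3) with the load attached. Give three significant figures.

At node B, R3 is in parallel with the load: R3‖R_L = 14.90 kΩ.
Below node A the resistance is R2 + (R3‖R_L) = 16.40 kΩ, so V_A = 14.8 × 16.40/23.20 = 10.46 V.
Then V_B = V_A × (R3‖R_L)/(R2 + R3‖R_L) = 10.46 × 14.90/16.40 = 9.51 V.

V ≈ 9.51 V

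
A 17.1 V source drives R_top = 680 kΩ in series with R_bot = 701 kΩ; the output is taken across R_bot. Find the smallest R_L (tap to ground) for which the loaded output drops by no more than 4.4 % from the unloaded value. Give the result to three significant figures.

Output resistance R_th = R_top‖R_bot = (680 × 701)/1381 = 345.2 kΩ.
The fractional drop is R_th/(R_th + R_L); requiring this ≤ 0.0440 gives R_L ≥ R_th(1/0.0440 − 1) = 345.2 × 21.73 = 7.50 MΩ.

R_L(min) ≈ 7.50 MΩ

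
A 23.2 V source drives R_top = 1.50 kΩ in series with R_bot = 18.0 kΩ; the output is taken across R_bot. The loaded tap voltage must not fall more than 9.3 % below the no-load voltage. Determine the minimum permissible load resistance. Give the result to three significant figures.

Output resistance R_th = R_top‖R_bot = (1.50 × 18.0)/19.50 = 1.385 kΩ.
The fractional drop is R_th/(R_th + R_L); requiring this ≤ 0.0930 gives R_L ≥ R_th(1/0.0930 − 1) = 1.385 × 9.753 = 13.5 kΩ.

R_L(min) ≈ 13.5 kΩ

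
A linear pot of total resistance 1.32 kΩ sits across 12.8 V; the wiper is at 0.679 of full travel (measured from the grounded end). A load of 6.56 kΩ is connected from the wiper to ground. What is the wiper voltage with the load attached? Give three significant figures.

The wiper splits the pot into (1−α)R = 423.7 Ω above and αR = 896.3 Ω below.
Lower section ‖ load = 788.5 Ω.
V_wiper = 12.8 × 788.5/(423.7 + 788.5) = 8.33 V.

V ≈ 8.33 V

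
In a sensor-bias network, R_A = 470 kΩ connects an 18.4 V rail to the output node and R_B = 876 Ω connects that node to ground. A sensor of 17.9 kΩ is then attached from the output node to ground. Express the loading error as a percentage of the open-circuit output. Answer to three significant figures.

The divider's output (Thévenin) resistance is R_A‖R_B = 874.4 Ω.
Fractional drop under load = R_th/(R_th + R_L) = 874.4 / (874.4 + 17900) = 0.04657.
So the output falls by 4.66 %.

4.66 %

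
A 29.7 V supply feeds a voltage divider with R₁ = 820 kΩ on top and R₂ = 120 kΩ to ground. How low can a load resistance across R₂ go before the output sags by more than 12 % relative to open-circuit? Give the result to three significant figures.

R_L(min) ≈ 768 kΩ

Output resistance R_th = R₁‖R₂ = (820 × 120)/940.0 = 104.7 kΩ.
The fractional drop is R_th/(R_th + R_L); requiring this ≤ 0.120 gives R_L ≥ R_th(1/0.120 − 1) = 104.7 × 7.333 = 768 kΩ.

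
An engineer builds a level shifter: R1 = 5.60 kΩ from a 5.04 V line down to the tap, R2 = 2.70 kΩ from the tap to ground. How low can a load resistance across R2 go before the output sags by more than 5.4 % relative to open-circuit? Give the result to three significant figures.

Output resistance R_th = R1‖R2 = (5.60 × 2.70)/8.300 = 1.822 kΩ.
The fractional drop is R_th/(R_th + R_L); requiring this ≤ 0.0540 gives R_L ≥ R_th(1/0.0540 − 1) = 1.822 × 17.52 = 31.9 kΩ.

R_L(min) ≈ 31.9 kΩ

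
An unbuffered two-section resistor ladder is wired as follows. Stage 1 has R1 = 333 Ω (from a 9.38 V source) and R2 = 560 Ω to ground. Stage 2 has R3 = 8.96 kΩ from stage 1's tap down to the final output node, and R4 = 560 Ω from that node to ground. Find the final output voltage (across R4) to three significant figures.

V_out ≈ 0.339 V

Stage 2 presents R3+R4 = 9520 Ω as a load on stage 1's tap.
Stage 1's lower leg becomes R2‖(R3+R4) = 528.9 Ω, so V_mid = 9.38 × 528.9/861.9 = 5.756 V.
Stage 2 is itself unloaded: V_out = V_mid × R4/(R3+R4) = 5.756 × 560/9520 = 0.339 V.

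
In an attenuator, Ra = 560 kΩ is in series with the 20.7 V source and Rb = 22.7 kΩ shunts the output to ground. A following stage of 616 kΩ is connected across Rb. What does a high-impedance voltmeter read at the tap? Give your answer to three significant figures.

The load sits in parallel with Rb: Rb‖R_L = (22.7 × 616) / (22.7 + 616) = 21.89 kΩ.
V_out = 20.7 × 21.89 / (560 + 21.89) = 20.7 × 21.89/581.9 = 0.779 V.
(Unloaded it would have been 0.806 V.)

V_out ≈ 0.779 V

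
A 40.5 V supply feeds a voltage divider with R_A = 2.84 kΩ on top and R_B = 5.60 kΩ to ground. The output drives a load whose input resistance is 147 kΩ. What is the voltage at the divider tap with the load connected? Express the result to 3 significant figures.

The load sits in parallel with R_B: R_B‖R_L = (5.60 × 147) / (5.60 + 147) = 5.394 kΩ.
V_out = 40.5 × 5.394 / (2.84 + 5.394) = 40.5 × 5.394/8.234 = 26.5 V.
(Unloaded it would have been 26.9 V.)

V_out ≈ 26.5 V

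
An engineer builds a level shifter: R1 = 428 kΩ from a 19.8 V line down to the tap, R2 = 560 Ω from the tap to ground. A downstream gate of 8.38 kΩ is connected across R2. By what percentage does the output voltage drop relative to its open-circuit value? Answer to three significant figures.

The divider's output (Thévenin) resistance is R1‖R2 = 559.3 Ω.
Fractional drop under load = R_th/(R_th + R_L) = 559.3 / (559.3 + 8380) = 0.06256.
So the output falls by 6.26 %.

6.26 %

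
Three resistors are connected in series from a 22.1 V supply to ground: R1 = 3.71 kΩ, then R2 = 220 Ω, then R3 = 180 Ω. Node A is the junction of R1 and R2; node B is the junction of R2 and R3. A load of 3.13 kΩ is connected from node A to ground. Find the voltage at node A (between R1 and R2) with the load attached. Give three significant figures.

Below node A the series string R2+R3 = 400.0 Ω sits in parallel with the 3130 Ω load: 354.7 Ω.
V_A = 22.1 × 354.7/(3710 + 354.7) = 1.93 V.

V ≈ 1.93 V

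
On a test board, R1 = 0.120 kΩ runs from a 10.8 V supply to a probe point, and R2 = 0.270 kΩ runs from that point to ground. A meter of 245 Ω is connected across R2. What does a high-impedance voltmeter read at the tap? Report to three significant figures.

V_out ≈ 5.58 V

The load sits in parallel with R2: R2‖R_L = (270 × 245) / (270 + 245) = 128.4 Ω.
V_out = 10.8 × 128.4 / (120 + 128.4) = 10.8 × 128.4/248.4 = 5.58 V.
(Unloaded it would have been 7.48 V.)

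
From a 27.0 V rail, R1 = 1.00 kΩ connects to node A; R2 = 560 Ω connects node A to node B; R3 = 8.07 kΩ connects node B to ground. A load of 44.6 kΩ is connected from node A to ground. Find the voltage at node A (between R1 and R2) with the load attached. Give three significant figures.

Below node A the series string R2+R3 = 8630 Ω sits in parallel with the 44600 Ω load: 7231 Ω.
V_A = 27.0 × 7231/(1000 + 7231) = 23.7 V.

V ≈ 23.7 V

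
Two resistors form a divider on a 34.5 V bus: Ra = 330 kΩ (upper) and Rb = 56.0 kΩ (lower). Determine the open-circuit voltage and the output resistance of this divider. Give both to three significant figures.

V_th = 5.01 V, R_th = 47.9 kΩ

V_th is the open-circuit tap voltage: 34.5 × 56.0/(330 + 56.0) = 5.01 V.
With the supply zeroed, Ra and Rb appear in parallel from the tap: R_th = Ra‖Rb = (330 × 56.0)/386.0 = 47.9 kΩ.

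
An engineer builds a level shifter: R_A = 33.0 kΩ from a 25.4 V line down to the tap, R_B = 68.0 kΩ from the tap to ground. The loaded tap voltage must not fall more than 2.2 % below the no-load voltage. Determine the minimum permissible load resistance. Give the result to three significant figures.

R_L(min) ≈ 988 kΩ

Output resistance R_th = R_A‖R_B = (33.0 × 68.0)/101.0 = 22.22 kΩ.
The fractional drop is R_th/(R_th + R_L); requiring this ≤ 0.0220 gives R_L ≥ R_th(1/0.0220 − 1) = 22.22 × 44.45 = 988 kΩ.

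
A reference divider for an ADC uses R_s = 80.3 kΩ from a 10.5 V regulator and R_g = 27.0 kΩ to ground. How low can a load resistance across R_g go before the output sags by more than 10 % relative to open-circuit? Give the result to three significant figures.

Output resistance R_th = R_s‖R_g = (80.3 × 27.0)/107.3 = 20.21 kΩ.
The fractional drop is R_th/(R_th + R_L); requiring this ≤ 0.100 gives R_L ≥ R_th(1/0.100 − 1) = 20.21 × 9.000 = 182 kΩ.

R_L(min) ≈ 182 kΩ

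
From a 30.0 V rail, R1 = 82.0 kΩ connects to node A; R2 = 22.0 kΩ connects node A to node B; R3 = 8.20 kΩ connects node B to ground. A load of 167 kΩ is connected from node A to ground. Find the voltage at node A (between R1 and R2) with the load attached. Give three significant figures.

Below node A the series string R2+R3 = 30.20 kΩ sits in parallel with the 167 kΩ load: 25.58 kΩ.
V_A = 30.0 × 25.58/(82.0 + 25.58) = 7.13 V.

V ≈ 7.13 V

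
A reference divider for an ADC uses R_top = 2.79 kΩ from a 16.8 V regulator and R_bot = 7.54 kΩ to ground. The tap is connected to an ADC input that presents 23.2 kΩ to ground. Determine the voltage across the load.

V_out ≈ 11.3 V

The load sits in parallel with R_bot: R_bot‖R_L = (7.54 × 23.2) / (7.54 + 23.2) = 5.691 kΩ.
V_out = 16.8 × 5.691 / (2.79 + 5.691) = 16.8 × 5.691/8.481 = 11.3 V.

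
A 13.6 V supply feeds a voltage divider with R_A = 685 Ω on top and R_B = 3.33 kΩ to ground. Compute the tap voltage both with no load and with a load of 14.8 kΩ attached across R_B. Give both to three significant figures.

Open-circuit: V = 13.6 × 3330/(685 + 3330) = 11.3 V.
With the load, R_B becomes R_B‖R_L = 2718 Ω, so V = 13.6 × 2718/3403 = 10.9 V.

Unloaded: 11.3 V; loaded: 10.9 V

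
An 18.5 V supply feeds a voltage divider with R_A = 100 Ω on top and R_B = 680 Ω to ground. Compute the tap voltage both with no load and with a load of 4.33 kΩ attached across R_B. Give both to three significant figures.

Open-circuit: V = 18.5 × 680/(100 + 680) = 16.1 V.
With the load, R_B becomes R_B‖R_L = 587.7 Ω, so V = 18.5 × 587.7/687.7 = 15.8 V.

Unloaded: 16.1 V; loaded: 15.8 V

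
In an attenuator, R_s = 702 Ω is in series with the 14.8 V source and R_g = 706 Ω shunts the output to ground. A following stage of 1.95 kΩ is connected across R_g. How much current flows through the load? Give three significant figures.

I_L ≈ 3.22 mA

R_g‖R_L = 518.3 Ω; V_out = 14.8 × 518.3/1220 = 6.286 V.
I_L = V_out / R_L = 6.286 / 1.95 kΩ = 3.22 mA.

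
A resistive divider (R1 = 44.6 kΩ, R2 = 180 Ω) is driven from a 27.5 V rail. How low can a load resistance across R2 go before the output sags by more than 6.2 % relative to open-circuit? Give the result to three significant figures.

R_L(min) ≈ 2.71 kΩ

Output resistance R_th = R1‖R2 = (44600 × 180)/44780 = 179.3 Ω.
The fractional drop is R_th/(R_th + R_L); requiring this ≤ 0.0620 gives R_L ≥ R_th(1/0.0620 − 1) = 179.3 × 15.13 = 2.71 kΩ.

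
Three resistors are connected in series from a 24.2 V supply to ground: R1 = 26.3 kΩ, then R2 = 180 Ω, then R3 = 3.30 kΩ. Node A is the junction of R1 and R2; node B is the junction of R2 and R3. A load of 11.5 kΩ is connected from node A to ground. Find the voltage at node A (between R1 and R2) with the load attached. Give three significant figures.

Below node A the series string R2+R3 = 3480 Ω sits in parallel with the 11500 Ω load: 2672 Ω.
V_A = 24.2 × 2672/(26300 + 2672) = 2.23 V.

V ≈ 2.23 V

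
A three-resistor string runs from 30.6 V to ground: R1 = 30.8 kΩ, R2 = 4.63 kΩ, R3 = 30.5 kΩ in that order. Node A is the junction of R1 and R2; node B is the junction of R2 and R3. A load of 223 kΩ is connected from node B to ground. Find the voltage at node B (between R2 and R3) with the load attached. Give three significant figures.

V ≈ 13.2 V

At node B, R3 is in parallel with the load: R3‖R_L = 26.83 kΩ.
Below node A the resistance is R2 + (R3‖R_L) = 31.46 kΩ, so V_A = 30.6 × 31.46/62.26 = 15.46 V.
Then V_B = V_A × (R3‖R_L)/(R2 + R3‖R_L) = 15.46 × 26.83/31.46 = 13.2 V.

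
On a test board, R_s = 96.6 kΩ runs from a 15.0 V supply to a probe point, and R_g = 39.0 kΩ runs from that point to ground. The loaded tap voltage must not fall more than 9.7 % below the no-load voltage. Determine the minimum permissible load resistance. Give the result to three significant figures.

Output resistance R_th = R_s‖R_g = (96.6 × 39.0)/135.6 = 27.78 kΩ.
The fractional drop is R_th/(R_th + R_L); requiring this ≤ 0.0970 gives R_L ≥ R_th(1/0.0970 − 1) = 27.78 × 9.309 = 259 kΩ.

R_L(min) ≈ 259 kΩ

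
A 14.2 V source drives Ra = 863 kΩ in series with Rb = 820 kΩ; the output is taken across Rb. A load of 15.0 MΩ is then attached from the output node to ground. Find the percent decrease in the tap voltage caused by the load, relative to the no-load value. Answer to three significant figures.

2.73 %

The divider's output (Thévenin) resistance is Ra‖Rb = 420.5 kΩ.
Fractional drop under load = R_th/(R_th + R_L) = 420.5 / (420.5 + 15000) = 0.02727.
So the output falls by 2.73 %.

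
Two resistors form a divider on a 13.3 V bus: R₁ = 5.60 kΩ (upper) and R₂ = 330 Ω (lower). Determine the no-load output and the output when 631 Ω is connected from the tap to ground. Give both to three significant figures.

Open-circuit: V = 13.3 × 330/(5600 + 330) = 0.740 V.
With the load, R₂ becomes R₂‖R_L = 216.7 Ω, so V = 13.3 × 216.7/5817 = 0.495 V.

Unloaded: 0.740 V; loaded: 0.495 V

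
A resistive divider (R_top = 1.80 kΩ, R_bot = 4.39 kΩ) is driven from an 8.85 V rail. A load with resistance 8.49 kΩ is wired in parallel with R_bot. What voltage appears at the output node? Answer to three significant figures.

V_out ≈ 5.46 V

The load sits in parallel with R_bot: R_bot‖R_L = (4.39 × 8.49) / (4.39 + 8.49) = 2.894 kΩ.
V_out = 8.85 × 2.894 / (1.80 + 2.894) = 8.85 × 2.894/4.694 = 5.46 V.
(Unloaded it would have been 6.28 V.)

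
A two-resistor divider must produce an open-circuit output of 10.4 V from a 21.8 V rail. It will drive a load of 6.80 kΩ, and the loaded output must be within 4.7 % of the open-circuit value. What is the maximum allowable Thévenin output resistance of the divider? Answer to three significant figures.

R_th ≤ 335 Ω

Loading drop = R_th/(R_th + R_L) ≤ 0.0470, so R_th ≤ R_L · ε/(1−ε) = 6.80 kΩ × 0.0470/0.9530 = 335 Ω.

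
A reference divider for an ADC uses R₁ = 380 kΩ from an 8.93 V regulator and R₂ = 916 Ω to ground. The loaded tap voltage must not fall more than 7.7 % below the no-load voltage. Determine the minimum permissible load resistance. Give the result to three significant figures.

Output resistance R_th = R₁‖R₂ = (380000 × 916)/380900 = 913.8 Ω.
The fractional drop is R_th/(R_th + R_L); requiring this ≤ 0.0770 gives R_L ≥ R_th(1/0.0770 − 1) = 913.8 × 11.99 = 11.0 kΩ.

R_L(min) ≈ 11.0 kΩ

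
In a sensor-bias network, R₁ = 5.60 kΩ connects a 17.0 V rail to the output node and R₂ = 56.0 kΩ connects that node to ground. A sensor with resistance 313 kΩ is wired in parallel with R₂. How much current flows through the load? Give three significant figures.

I_L ≈ 0.0486 mA

R₂‖R_L = 47.50 kΩ; V_out = 17.0 × 47.50/53.10 = 15.21 V.
I_L = V_out / R_L = 15.21 / 313 kΩ = 0.0486 mA.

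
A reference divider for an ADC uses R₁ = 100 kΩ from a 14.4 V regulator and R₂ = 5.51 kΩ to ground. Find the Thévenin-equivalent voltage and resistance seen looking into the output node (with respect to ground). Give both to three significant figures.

V_th is the open-circuit tap voltage: 14.4 × 5.51/(100 + 5.51) = 0.752 V.
With the supply zeroed, R₁ and R₂ appear in parallel from the tap: R_th = R₁‖R₂ = (100 × 5.51)/105.5 = 5.22 kΩ.

V_th = 0.752 V, R_th = 5.22 kΩ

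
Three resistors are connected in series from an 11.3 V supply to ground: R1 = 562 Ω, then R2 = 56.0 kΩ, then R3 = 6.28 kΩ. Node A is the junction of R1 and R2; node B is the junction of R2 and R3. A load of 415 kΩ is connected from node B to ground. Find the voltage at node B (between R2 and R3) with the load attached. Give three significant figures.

At node B, R3 is in parallel with the load: R3‖R_L = 6186 Ω.
Below node A the resistance is R2 + (R3‖R_L) = 62190 Ω, so V_A = 11.3 × 62190/62750 = 11.20 V.
Then V_B = V_A × (R3‖R_L)/(R2 + R3‖R_L) = 11.20 × 6186/62190 = 1.11 V.

V ≈ 1.11 V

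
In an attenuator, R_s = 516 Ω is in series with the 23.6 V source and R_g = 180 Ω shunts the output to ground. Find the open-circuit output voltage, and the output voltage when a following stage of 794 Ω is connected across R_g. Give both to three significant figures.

Open-circuit: V = 23.6 × 180/(516 + 180) = 6.10 V.
With the load, R_g becomes R_g‖R_L = 146.7 Ω, so V = 23.6 × 146.7/662.7 = 5.23 V.

Unloaded: 6.10 V; loaded: 5.23 V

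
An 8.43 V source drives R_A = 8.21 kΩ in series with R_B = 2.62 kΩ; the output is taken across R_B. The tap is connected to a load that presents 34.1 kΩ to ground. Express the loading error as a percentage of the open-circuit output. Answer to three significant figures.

5.50 %

The divider's output (Thévenin) resistance is R_A‖R_B = 1.986 kΩ.
Fractional drop under load = R_th/(R_th + R_L) = 1.986 / (1.986 + 34.1) = 0.05504.
So the output falls by 5.50 %.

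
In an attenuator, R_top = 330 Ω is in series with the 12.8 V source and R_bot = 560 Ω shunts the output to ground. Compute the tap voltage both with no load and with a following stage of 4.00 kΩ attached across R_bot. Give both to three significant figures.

Open-circuit: V = 12.8 × 560/(330 + 560) = 8.05 V.
With the load, R_bot becomes R_bot‖R_L = 491.2 Ω, so V = 12.8 × 491.2/821.2 = 7.66 V.

Unloaded: 8.05 V; loaded: 7.66 V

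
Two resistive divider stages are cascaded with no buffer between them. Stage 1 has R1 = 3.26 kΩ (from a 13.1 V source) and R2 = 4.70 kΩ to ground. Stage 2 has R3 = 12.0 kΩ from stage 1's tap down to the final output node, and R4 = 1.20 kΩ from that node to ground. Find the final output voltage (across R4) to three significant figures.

V_out ≈ 0.614 V

Stage 2 presents R3+R4 = 13.20 kΩ as a load on stage 1's tap.
Stage 1's lower leg becomes R2‖(R3+R4) = 3.466 kΩ, so V_mid = 13.1 × 3.466/6.726 = 6.751 V.
Stage 2 is itself unloaded: V_out = V_mid × R4/(R3+R4) = 6.751 × 1.20/13.20 = 0.614 V.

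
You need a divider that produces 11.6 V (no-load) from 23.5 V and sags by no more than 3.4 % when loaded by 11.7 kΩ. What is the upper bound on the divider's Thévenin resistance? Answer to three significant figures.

Loading drop = R_th/(R_th + R_L) ≤ 0.0340, so R_th ≤ R_L · ε/(1−ε) = 11.7 kΩ × 0.0340/0.9660 = 412 Ω.

R_th ≤ 412 Ω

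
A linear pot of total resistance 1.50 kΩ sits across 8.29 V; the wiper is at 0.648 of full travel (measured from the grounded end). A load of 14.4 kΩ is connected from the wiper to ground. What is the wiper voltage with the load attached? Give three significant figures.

V ≈ 5.25 V

The wiper splits the pot into (1−α)R = 528.0 Ω above and αR = 972.0 Ω below.
Lower section ‖ load = 910.5 Ω.
V_wiper = 8.29 × 910.5/(528.0 + 910.5) = 5.25 V.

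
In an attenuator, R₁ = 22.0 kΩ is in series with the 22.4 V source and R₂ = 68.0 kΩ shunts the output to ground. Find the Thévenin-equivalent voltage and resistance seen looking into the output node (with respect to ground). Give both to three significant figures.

V_th is the open-circuit tap voltage: 22.4 × 68.0/(22.0 + 68.0) = 16.9 V.
With the supply zeroed, R₁ and R₂ appear in parallel from the tap: R_th = R₁‖R₂ = (22.0 × 68.0)/90.00 = 16.6 kΩ.

V_th = 16.9 V, R_th = 16.6 kΩ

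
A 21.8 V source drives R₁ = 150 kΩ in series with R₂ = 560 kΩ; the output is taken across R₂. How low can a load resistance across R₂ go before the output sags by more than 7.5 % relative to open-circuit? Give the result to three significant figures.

R_L(min) ≈ 1.46 MΩ

Output resistance R_th = R₁‖R₂ = (150 × 560)/710.0 = 118.3 kΩ.
The fractional drop is R_th/(R_th + R_L); requiring this ≤ 0.0750 gives R_L ≥ R_th(1/0.0750 − 1) = 118.3 × 12.33 = 1.46 MΩ.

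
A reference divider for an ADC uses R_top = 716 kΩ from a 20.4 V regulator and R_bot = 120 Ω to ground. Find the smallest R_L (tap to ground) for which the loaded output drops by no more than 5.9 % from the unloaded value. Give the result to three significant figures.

R_L(min) ≈ 1.91 kΩ

Output resistance R_th = R_top‖R_bot = (716000 × 120)/716100 = 120.0 Ω.
The fractional drop is R_th/(R_th + R_L); requiring this ≤ 0.0590 gives R_L ≥ R_th(1/0.0590 − 1) = 120.0 × 15.95 = 1.91 kΩ.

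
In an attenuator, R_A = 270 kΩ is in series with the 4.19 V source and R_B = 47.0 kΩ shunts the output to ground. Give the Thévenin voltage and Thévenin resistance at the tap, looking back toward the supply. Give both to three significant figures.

V_th is the open-circuit tap voltage: 4.19 × 47.0/(270 + 47.0) = 0.621 V.
With the supply zeroed, R_A and R_B appear in parallel from the tap: R_th = R_A‖R_B = (270 × 47.0)/317.0 = 40.0 kΩ.

V_th = 0.621 V, R_th = 40.0 kΩ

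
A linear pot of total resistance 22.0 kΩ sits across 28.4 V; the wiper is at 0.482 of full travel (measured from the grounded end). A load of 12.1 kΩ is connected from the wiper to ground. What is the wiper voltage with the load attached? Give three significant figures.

The wiper splits the pot into (1−α)R = 11.40 kΩ above and αR = 10.60 kΩ below.
Lower section ‖ load = 5.651 kΩ.
V_wiper = 28.4 × 5.651/(11.40 + 5.651) = 9.41 V.

V ≈ 9.41 V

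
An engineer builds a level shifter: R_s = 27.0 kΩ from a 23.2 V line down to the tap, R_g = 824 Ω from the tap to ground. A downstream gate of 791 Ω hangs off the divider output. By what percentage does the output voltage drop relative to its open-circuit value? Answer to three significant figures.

The divider's output (Thévenin) resistance is R_s‖R_g = 799.6 Ω.
Fractional drop under load = R_th/(R_th + R_L) = 799.6 / (799.6 + 791) = 0.5027.
So the output falls by 50.3 %.

50.3 %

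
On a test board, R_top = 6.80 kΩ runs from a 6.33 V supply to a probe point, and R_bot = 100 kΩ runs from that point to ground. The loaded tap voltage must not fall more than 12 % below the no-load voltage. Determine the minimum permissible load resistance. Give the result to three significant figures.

R_L(min) ≈ 46.7 kΩ

Output resistance R_th = R_top‖R_bot = (6.80 × 100)/106.8 = 6.367 kΩ.
The fractional drop is R_th/(R_th + R_L); requiring this ≤ 0.120 gives R_L ≥ R_th(1/0.120 − 1) = 6.367 × 7.333 = 46.7 kΩ.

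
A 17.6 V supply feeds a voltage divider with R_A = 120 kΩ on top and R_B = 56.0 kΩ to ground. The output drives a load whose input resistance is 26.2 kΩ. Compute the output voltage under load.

The load sits in parallel with R_B: R_B‖R_L = (56.0 × 26.2) / (56.0 + 26.2) = 17.85 kΩ.
V_out = 17.6 × 17.85 / (120 + 17.85) = 17.6 × 17.85/137.8 = 2.28 V.

V_out ≈ 2.28 V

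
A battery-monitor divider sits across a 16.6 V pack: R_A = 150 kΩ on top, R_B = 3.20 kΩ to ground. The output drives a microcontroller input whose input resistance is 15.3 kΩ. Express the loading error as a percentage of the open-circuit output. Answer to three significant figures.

The divider's output (Thévenin) resistance is R_A‖R_B = 3.133 kΩ.
Fractional drop under load = R_th/(R_th + R_L) = 3.133 / (3.133 + 15.3) = 0.1700.
So the output falls by 17.0 %.

17.0 %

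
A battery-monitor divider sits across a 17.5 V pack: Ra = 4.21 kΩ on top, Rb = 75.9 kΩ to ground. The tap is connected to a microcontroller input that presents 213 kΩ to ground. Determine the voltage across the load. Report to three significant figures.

The load sits in parallel with Rb: Rb‖R_L = (75.9 × 213) / (75.9 + 213) = 55.96 kΩ.
V_out = 17.5 × 55.96 / (4.21 + 55.96) = 17.5 × 55.96/60.17 = 16.3 V.
(Unloaded it would have been 16.6 V.)

V_out ≈ 16.3 V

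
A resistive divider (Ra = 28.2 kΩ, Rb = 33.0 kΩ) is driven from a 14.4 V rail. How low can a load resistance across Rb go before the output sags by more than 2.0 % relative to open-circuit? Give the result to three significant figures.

R_L(min) ≈ 745 kΩ

Output resistance R_th = Ra‖Rb = (28.2 × 33.0)/61.20 = 15.21 kΩ.
The fractional drop is R_th/(R_th + R_L); requiring this ≤ 0.0200 gives R_L ≥ R_th(1/0.0200 − 1) = 15.21 × 49.00 = 745 kΩ.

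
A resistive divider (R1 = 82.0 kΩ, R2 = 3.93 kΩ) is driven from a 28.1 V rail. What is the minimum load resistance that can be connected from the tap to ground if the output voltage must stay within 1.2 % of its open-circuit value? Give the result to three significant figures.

R_L(min) ≈ 309 kΩ

Output resistance R_th = R1‖R2 = (82.0 × 3.93)/85.93 = 3.750 kΩ.
The fractional drop is R_th/(R_th + R_L); requiring this ≤ 0.0120 gives R_L ≥ R_th(1/0.0120 − 1) = 3.750 × 82.33 = 309 kΩ.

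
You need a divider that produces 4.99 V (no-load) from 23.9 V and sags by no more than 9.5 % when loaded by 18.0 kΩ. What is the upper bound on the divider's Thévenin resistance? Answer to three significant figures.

R_th ≤ 1.89 kΩ

Loading drop = R_th/(R_th + R_L) ≤ 0.0950, so R_th ≤ R_L · ε/(1−ε) = 18.0 kΩ × 0.0950/0.9050 = 1.89 kΩ.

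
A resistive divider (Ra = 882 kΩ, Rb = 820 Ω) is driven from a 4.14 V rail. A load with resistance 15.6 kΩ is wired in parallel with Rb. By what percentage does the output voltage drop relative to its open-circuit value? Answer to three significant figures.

4.99 %

The divider's output (Thévenin) resistance is Ra‖Rb = 819.2 Ω.
Fractional drop under load = R_th/(R_th + R_L) = 819.2 / (819.2 + 15600) = 0.04990.
So the output falls by 4.99 %.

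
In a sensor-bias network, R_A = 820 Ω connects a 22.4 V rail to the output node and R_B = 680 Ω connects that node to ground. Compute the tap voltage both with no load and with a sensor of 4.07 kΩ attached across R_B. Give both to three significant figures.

Unloaded: 10.2 V; loaded: 9.30 V

Open-circuit: V = 22.4 × 680/(820 + 680) = 10.2 V.
With the load, R_B becomes R_B‖R_L = 582.7 Ω, so V = 22.4 × 582.7/1403 = 9.30 V.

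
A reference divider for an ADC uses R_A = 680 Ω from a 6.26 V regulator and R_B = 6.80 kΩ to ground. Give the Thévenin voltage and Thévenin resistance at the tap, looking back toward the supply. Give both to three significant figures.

V_th = 5.69 V, R_th = 618 Ω

V_th is the open-circuit tap voltage: 6.26 × 6800/(680 + 6800) = 5.69 V.
With the supply zeroed, R_A and R_B appear in parallel from the tap: R_th = R_A‖R_B = (680 × 6800)/7480 = 618 Ω.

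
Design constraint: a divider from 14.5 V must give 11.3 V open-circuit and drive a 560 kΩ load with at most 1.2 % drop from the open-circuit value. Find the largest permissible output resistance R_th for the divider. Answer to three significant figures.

Loading drop = R_th/(R_th + R_L) ≤ 0.0120, so R_th ≤ R_L · ε/(1−ε) = 560 kΩ × 0.0120/0.9880 = 6.80 kΩ.

R_th ≤ 6.80 kΩ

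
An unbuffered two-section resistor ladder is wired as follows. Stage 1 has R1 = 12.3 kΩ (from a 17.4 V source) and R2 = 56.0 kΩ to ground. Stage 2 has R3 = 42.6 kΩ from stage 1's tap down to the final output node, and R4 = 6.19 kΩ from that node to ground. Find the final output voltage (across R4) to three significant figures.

V_out ≈ 1.50 V

Stage 2 presents R3+R4 = 48.79 kΩ as a load on stage 1's tap.
Stage 1's lower leg becomes R2‖(R3+R4) = 26.07 kΩ, so V_mid = 17.4 × 26.07/38.37 = 11.82 V.
Stage 2 is itself unloaded: V_out = V_mid × R4/(R3+R4) = 11.82 × 6.19/48.79 = 1.50 V.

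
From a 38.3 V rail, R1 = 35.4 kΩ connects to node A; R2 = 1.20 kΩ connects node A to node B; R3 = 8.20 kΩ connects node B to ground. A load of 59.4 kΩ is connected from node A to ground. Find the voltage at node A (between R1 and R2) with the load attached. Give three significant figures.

V ≈ 7.14 V

Below node A the series string R2+R3 = 9.400 kΩ sits in parallel with the 59.4 kΩ load: 8.116 kΩ.
V_A = 38.3 × 8.116/(35.4 + 8.116) = 7.14 V.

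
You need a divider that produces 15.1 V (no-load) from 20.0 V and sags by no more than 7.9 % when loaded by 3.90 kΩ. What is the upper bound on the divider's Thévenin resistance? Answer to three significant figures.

Loading drop = R_th/(R_th + R_L) ≤ 0.0790, so R_th ≤ R_L · ε/(1−ε) = 3.90 kΩ × 0.0790/0.9210 = 335 Ω.
(Any R1, R2 with R2/(R1+R2) = 0.755 and R1‖R2 ≤ 335 Ω will meet the spec.)

R_th ≤ 335 Ω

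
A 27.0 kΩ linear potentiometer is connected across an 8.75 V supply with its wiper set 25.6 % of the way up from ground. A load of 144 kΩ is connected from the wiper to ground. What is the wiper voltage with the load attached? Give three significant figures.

The wiper splits the pot into (1−α)R = 20.09 kΩ above and αR = 6.912 kΩ below.
Lower section ‖ load = 6.595 kΩ.
V_wiper = 8.75 × 6.595/(20.09 + 6.595) = 2.16 V.

V ≈ 2.16 V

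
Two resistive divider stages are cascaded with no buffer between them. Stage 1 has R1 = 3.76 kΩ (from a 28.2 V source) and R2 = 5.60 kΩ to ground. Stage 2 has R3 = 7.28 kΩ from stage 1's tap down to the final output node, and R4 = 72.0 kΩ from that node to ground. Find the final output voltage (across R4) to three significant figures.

V_out ≈ 14.9 V

Stage 2 presents R3+R4 = 79.28 kΩ as a load on stage 1's tap.
Stage 1's lower leg becomes R2‖(R3+R4) = 5.231 kΩ, so V_mid = 28.2 × 5.231/8.991 = 16.41 V.
Stage 2 is itself unloaded: V_out = V_mid × R4/(R3+R4) = 16.41 × 72.0/79.28 = 14.9 V.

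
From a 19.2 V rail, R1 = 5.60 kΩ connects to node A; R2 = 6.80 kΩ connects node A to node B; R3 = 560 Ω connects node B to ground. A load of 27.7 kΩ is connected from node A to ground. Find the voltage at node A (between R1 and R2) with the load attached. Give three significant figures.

V ≈ 9.78 V

Below node A the series string R2+R3 = 7360 Ω sits in parallel with the 27700 Ω load: 5815 Ω.
V_A = 19.2 × 5815/(5600 + 5815) = 9.78 V.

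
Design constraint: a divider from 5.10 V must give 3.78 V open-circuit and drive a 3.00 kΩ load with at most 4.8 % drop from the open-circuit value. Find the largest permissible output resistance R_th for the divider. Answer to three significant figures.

R_th ≤ 151 Ω

Loading drop = R_th/(R_th + R_L) ≤ 0.0480, so R_th ≤ R_L · ε/(1−ε) = 3.00 kΩ × 0.0480/0.9520 = 151 Ω.
(Any R1, R2 with R2/(R1+R2) = 0.741 and R1‖R2 ≤ 151 Ω will meet the spec.)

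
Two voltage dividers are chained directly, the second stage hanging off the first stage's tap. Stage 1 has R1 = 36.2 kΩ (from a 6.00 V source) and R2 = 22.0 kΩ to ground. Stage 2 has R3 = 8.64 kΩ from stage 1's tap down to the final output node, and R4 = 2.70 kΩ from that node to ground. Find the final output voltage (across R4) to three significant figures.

Stage 2 presents R3+R4 = 11.34 kΩ as a load on stage 1's tap.
Stage 1's lower leg becomes R2‖(R3+R4) = 7.483 kΩ, so V_mid = 6.00 × 7.483/43.68 = 1.028 V.
Stage 2 is itself unloaded: V_out = V_mid × R4/(R3+R4) = 1.028 × 2.70/11.34 = 0.245 V.

V_out ≈ 0.245 V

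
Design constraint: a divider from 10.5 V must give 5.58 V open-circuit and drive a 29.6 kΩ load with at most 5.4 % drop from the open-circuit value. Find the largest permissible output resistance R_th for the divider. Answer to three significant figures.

R_th ≤ 1.69 kΩ

Loading drop = R_th/(R_th + R_L) ≤ 0.0540, so R_th ≤ R_L · ε/(1−ε) = 29.6 kΩ × 0.0540/0.9460 = 1.69 kΩ.
(Any R1, R2 with R2/(R1+R2) = 0.531 and R1‖R2 ≤ 1.69 kΩ will meet the spec.)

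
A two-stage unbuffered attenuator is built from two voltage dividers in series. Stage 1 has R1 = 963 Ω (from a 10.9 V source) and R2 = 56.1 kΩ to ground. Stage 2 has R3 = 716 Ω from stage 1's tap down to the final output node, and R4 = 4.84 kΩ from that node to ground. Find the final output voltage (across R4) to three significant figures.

Stage 2 presents R3+R4 = 5556 Ω as a load on stage 1's tap.
Stage 1's lower leg becomes R2‖(R3+R4) = 5055 Ω, so V_mid = 10.9 × 5055/6018 = 9.156 V.
Stage 2 is itself unloaded: V_out = V_mid × R4/(R3+R4) = 9.156 × 4840/5556 = 7.98 V.

V_out ≈ 7.98 V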